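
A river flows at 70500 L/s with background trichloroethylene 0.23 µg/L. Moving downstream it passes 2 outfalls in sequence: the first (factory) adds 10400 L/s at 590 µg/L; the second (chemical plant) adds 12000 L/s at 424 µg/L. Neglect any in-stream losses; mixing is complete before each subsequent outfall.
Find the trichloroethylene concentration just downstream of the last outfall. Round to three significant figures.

121 µg/L

Below outfall 1: Q → 80900 L/s, C = (70500·0.2300 + 10400·590.0)/80900 = 76.05 µg/L.
Below outfall 2: Q → 92900 L/s, C = (80900·76.05 + 12000·424.0)/92900 = 121.0 µg/L.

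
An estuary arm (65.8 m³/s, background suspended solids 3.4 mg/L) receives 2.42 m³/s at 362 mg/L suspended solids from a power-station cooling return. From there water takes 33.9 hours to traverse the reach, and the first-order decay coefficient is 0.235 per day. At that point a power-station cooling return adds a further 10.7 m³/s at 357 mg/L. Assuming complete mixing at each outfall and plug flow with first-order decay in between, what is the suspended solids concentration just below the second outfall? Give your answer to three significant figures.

58.4 mg/L

Mixed concentration C = ΣQC/ΣQ = (65.80·3.400 + 2.420·362.0) / 68.22 = 1100/68.22 = 16.12 mg/L; combined flow 68.22 m³/s.
Decay over the reach: 16.12·exp(−kt) = 16.12·0.7175 = 11.57 mg/L.
At the second outfall, C = (68.22·11.57 + 10.70·357.0) / (68.22 + 10.70) = 58.40 mg/L.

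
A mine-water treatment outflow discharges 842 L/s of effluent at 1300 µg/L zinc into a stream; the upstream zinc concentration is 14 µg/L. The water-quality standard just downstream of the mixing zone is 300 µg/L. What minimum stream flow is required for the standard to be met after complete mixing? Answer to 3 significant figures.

2940 L/s

Set C_mix = 300: (Q·14.00 + 842.0·1300) / (Q + 842.0) = 300
→ Q = 842.0·(1300 − 300)/(300 − 14.00) = 2944 L/s.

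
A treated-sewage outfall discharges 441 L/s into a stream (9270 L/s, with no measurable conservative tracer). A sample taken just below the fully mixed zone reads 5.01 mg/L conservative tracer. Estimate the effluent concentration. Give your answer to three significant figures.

110 mg/L

Mass balance: 9270·0 + 441.0·Cₑ = 9711·5.010
→ Cₑ = (9711·5.010 − 9270·0) / 441.0 = 110.3 mg/L.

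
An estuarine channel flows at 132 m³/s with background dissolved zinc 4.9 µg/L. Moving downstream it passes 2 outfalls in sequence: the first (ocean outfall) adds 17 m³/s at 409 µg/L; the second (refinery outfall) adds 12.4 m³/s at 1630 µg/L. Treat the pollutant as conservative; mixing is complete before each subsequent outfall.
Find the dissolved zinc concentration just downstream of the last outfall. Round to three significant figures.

172 µg/L

Below outfall 1: Q → 149.0 m³/s, C = (132.0·4.900 + 17.00·409.0)/149.0 = 51.01 µg/L.
Below outfall 2: Q → 161.4 m³/s, C = (149.0·51.01 + 12.40·1630)/161.4 = 172.3 µg/L.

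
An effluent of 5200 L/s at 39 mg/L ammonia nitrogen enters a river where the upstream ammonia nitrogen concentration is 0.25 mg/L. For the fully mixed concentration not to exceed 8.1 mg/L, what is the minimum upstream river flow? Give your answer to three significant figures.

Set C_mix = 8.1: (Q·0.2500 + 5200·39.00) / (Q + 5200) = 8.1
→ Q = 5200·(39.00 − 8.1)/(8.1 − 0.2500) = 20470 L/s.

20500 L/s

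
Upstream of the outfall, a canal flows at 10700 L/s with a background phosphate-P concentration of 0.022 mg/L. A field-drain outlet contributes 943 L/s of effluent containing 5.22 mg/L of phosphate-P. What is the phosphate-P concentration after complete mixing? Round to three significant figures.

Conservation of mass: C = (10700·0.02200 + 943.0·5.220) / 11640 = 5158/11640 = 0.4430 mg/L.

0.443 mg/L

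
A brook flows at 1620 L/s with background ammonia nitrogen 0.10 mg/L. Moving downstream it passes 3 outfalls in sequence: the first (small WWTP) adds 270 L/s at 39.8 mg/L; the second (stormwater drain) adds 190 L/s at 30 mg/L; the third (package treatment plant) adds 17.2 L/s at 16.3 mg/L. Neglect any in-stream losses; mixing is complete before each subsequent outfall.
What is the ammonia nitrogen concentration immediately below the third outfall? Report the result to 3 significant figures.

After outfall 1: Q = 1620 + 270.0 = 1890 L/s; C = (1620·0.1000 + 270.0·39.80)/1890 = 5.771 mg/L.
After outfall 2: Q = 1890 + 190.0 = 2080 L/s; C = (1890·5.771 + 190.0·30.00)/2080 = 7.985 mg/L.
After outfall 3: Q = 2080 + 17.20 = 2097 L/s; C = (2080·7.985 + 17.20·16.30)/2097 = 8.053 mg/L.

8.05 mg/L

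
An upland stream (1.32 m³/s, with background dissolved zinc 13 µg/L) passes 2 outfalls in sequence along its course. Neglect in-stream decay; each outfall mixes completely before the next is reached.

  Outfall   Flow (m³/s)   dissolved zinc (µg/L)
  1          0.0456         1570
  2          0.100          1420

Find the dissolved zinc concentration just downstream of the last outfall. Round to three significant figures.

157 µg/L

After outfall 1: Q = 1.320 + 0.04560 = 1.366 m³/s; C = (1.320·13.00 + 0.04560·1570)/1.366 = 64.99 µg/L.
After outfall 2: Q = 1.366 + 0.1000 = 1.466 m³/s; C = (1.366·64.99 + 0.1000·1420)/1.466 = 157.4 µg/L.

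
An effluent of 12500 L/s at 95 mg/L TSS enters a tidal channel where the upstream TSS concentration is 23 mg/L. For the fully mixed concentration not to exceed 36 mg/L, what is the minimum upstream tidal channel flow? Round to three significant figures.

56700 L/s

Set C_mix = 36: (Q·23.00 + 12500·95.00) / (Q + 12500) = 36
→ Q = 12500·(95.00 − 36)/(36 − 23.00) = 56730 L/s.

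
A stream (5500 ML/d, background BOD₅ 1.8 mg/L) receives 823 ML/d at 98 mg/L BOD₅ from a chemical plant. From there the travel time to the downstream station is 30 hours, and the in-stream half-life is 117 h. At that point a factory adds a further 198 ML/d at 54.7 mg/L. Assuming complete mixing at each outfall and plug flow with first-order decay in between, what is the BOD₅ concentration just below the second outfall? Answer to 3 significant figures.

Mixed concentration C = ΣQC/ΣQ = (5500·1.800 + 823.0·98.00) / 6323 = 90550/6323 = 14.32 mg/L; combined flow 6323 ML/d.
Half-life 117 h → k = ln 2 / 117 = 0.005924 h⁻¹ = 0.1422 d⁻¹.
After decay, C = 14.32 × e^(−kt) = 14.32 × 0.8372 = 11.99 mg/L.
Second outfall: C = (6323·11.99 + 198.0·54.70)/6521 = 13.29 mg/L.

13.3 mg/L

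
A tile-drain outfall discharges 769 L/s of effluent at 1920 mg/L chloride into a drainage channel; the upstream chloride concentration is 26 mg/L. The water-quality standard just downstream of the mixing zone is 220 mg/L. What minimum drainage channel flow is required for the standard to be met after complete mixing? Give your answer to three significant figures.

Set C_mix = 220: (Q·26.00 + 769.0·1920) / (Q + 769.0) = 220
→ Q = 769.0·(1920 − 220)/(220 − 26.00) = 6739 L/s.

6740 L/s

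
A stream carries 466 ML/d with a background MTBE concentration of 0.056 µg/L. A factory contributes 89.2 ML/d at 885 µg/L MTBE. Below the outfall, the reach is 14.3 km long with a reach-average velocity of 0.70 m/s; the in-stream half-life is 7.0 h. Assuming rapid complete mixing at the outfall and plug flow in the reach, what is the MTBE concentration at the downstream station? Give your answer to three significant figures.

Mass balance: C = (466.0·0.05600 + 89.20·885.0) / 555.2 = 78970/555.2 = 142.2 µg/L.
Travel time t = 14.3·1000 / 0.70 = 20430 s = 5.675 h.
Half-life 7.0 h → k = ln 2 / 7.0 = 0.09902 h⁻¹ = 2.377 d⁻¹.
First-order decay: C = 142.2·exp(−k·t) = 142.2·0.5701 = 81.09 µg/L.

81.1 µg/L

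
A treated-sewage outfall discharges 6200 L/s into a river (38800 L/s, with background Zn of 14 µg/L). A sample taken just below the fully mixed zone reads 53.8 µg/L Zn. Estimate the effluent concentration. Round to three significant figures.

Mass balance: 38800·14.00 + 6200·Cₑ = 45000·53.80
→ Cₑ = (45000·53.80 − 38800·14.00) / 6200 = 302.9 µg/L.

303 µg/L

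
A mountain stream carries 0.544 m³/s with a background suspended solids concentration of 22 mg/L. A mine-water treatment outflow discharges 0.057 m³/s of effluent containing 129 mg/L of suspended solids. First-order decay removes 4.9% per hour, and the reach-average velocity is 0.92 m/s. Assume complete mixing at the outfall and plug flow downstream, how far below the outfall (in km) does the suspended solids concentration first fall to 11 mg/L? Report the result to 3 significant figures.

Mixed concentration C = ΣQC/ΣQ = (0.5440·22.00 + 0.05700·129.0) / 0.6010 = 19.32/0.6010 = 32.15 mg/L.
4.9%/h lost → k = −ln(1 − 0.049) = 0.05024 h⁻¹.
Set 32.15·exp(−k·t) = 11 → t = ln(32.15/11)/k = 76850 s = 21.35 h.
Distance = v·t = 0.92·76850 = 70700 m = 70.70 km.

70.7 km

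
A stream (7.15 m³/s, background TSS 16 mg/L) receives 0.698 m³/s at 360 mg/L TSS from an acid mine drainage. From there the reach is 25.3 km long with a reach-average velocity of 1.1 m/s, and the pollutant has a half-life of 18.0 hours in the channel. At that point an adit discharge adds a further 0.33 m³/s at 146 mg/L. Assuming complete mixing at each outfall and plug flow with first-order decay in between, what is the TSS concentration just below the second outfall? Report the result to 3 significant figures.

Flow-weighted average: C = (7.150·16.00 + 0.6980·360.0) / 7.848 = 365.7/7.848 = 46.60 mg/L; combined flow 7.848 m³/s.
Travel time t = 25.3·1000 / 1.1 = 23000 s = 6.389 h.
Half-life 18.0 h → k = ln 2 / 18.0 = 0.03851 h⁻¹ = 0.9242 d⁻¹.
Applying C = C₀e^(−kt): 46.60 × 0.7819 = 36.43 mg/L.
Second outfall: C = (7.848·36.43 + 0.3300·146.0)/8.178 = 40.85 mg/L.

40.9 mg/L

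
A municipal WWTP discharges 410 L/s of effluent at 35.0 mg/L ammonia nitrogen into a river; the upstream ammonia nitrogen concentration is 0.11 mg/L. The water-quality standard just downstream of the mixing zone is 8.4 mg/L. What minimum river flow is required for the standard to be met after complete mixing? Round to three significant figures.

Set C_mix = 8.4: (Q·0.1100 + 410.0·35.00) / (Q + 410.0) = 8.4
→ Q = 410.0·(35.00 − 8.4)/(8.4 − 0.1100) = 1316 L/s.

1320 L/s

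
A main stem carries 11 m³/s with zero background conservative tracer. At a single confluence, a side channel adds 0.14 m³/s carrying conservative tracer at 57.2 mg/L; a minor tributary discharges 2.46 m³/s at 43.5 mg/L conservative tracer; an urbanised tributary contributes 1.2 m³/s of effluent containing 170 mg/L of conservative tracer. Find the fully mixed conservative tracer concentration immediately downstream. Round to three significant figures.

21.6 mg/L

Mixed concentration C = ΣQC/ΣQ = (11.00·0 + 0.1400·57.20 + 2.460·43.50 + 1.200·170.0) / 14.80 = 319.0/14.80 = 21.56 mg/L.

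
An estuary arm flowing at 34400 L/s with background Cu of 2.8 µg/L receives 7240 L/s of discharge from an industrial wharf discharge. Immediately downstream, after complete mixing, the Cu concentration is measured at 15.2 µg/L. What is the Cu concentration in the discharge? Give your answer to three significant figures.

Mass balance: 34400·2.800 + 7240·Cₑ = 41640·15.20
→ Cₑ = (41640·15.20 − 34400·2.800) / 7240 = 74.12 µg/L.

74.1 µg/L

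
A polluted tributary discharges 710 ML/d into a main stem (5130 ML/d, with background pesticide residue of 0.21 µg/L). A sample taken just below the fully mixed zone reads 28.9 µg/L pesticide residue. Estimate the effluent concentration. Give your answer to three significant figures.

Mass balance: 5130·0.2100 + 710.0·Cₑ = 5840·28.90
→ Cₑ = (5840·28.90 − 5130·0.2100) / 710.0 = 236.2 µg/L.

236 µg/L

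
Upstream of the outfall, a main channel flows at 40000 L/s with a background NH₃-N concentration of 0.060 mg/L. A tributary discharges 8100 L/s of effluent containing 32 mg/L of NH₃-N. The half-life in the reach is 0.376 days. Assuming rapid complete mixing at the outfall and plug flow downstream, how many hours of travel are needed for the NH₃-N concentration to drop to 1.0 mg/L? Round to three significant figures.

Conservation of mass: C = (40000·0.06000 + 8100·32.00) / 48100 = 261600/48100 = 5.439 mg/L.
Half-life 0.376 d → k = ln 2 / 0.376 = 1.843 d⁻¹.
5.439·exp(−k·t) = 1.0 → t = ln(5.439/1.0)/k = 79370 s = 22.05 h.

22.0 h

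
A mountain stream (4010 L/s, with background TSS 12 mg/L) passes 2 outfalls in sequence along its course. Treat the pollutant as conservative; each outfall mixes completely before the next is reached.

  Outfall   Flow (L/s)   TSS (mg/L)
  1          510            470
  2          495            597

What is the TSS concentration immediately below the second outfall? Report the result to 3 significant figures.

116 mg/L

Below outfall 1: Q → 4520 L/s, C = (4010·12.00 + 510.0·470.0)/4520 = 63.68 mg/L.
Below outfall 2: Q → 5015 L/s, C = (4520·63.68 + 495.0·597.0)/5015 = 116.3 mg/L.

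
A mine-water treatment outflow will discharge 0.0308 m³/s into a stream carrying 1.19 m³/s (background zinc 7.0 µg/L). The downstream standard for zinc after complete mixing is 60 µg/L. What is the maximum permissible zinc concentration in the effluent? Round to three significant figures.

At the limit, (Qr·Cr + Qe·Cₑ)/(Qr + Qe) = 60:
Cₑ = (1.221·60 − 1.190·7.000) / 0.03080 = 2108 µg/L.

2110 µg/L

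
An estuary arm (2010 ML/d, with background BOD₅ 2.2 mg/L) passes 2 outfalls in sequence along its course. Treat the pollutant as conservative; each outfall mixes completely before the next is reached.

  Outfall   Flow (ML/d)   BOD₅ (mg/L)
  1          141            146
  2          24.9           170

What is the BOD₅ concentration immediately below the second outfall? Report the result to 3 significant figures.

Outfall 1: combined Q = 2151 ML/d; C = (2010·2.200 + 141.0·146.0)/2151 = 11.63 mg/L.
Outfall 2: combined Q = 2176 ML/d; C = (2151·11.63 + 24.90·170.0)/2176 = 13.44 mg/L.

13.4 mg/L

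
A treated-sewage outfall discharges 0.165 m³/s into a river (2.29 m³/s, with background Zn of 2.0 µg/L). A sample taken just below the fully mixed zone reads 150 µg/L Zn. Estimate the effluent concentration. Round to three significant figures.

2200 µg/L

Mass balance: 2.290·2.000 + 0.1650·Cₑ = 2.455·150.0
→ Cₑ = (2.455·150.0 − 2.290·2.000) / 0.1650 = 2204 µg/L.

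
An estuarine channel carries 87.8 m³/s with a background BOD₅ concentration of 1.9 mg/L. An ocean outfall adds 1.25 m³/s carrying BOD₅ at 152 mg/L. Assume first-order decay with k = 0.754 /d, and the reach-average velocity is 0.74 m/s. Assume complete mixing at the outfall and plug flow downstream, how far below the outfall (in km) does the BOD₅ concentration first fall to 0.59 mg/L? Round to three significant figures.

After mixing, C = (87.80·1.900 + 1.250·152.0) / 89.05 = 356.8/89.05 = 4.007 mg/L.
Set 4.007·exp(−k·t) = 0.59 → t = ln(4.007/0.59)/k = 219500 s = 60.98 h.
Distance = v·t = 0.74·219500 = 162400 m = 162.4 km.

162 km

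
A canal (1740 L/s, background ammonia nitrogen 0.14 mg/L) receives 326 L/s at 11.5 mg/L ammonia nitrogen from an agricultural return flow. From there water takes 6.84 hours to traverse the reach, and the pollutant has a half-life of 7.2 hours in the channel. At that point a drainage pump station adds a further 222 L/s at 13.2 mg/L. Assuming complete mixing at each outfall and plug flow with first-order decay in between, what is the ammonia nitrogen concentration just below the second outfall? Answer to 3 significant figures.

Flow-weighted average: C = (1740·0.1400 + 326.0·11.50) / 2066 = 3993/2066 = 1.933 mg/L; combined flow 2066 L/s.
Half-life 7.2 h → k = ln 2 / 7.2 = 0.09627 h⁻¹ = 2.310 d⁻¹.
Decay over the reach: 1.933·exp(−kt) = 1.933·0.5176 = 1.000 mg/L.
At the second outfall, C = (2066·1.000 + 222.0·13.20) / (2066 + 222.0) = 2.184 mg/L.

2.18 mg/L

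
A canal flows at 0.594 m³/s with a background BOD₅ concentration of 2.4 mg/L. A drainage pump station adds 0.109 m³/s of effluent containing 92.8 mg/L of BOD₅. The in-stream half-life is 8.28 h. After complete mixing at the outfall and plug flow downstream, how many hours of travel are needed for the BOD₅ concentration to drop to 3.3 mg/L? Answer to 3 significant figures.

19.2 h

Conservation of mass: C = (0.5940·2.400 + 0.1090·92.80) / 0.7030 = 11.54/0.7030 = 16.42 mg/L.
Half-life 8.28 h → k = ln 2 / 8.28 = 0.08371 h⁻¹ = 2.009 d⁻¹.
16.42·exp(−k·t) = 3.3 → t = ln(16.42/3.3)/k = 68990 s = 19.16 h.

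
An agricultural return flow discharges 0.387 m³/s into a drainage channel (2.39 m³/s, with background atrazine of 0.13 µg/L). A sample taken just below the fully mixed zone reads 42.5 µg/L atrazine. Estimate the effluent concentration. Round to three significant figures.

Mass balance: 2.390·0.1300 + 0.3870·Cₑ = 2.777·42.50
→ Cₑ = (2.777·42.50 − 2.390·0.1300) / 0.3870 = 304.2 µg/L.

304 µg/L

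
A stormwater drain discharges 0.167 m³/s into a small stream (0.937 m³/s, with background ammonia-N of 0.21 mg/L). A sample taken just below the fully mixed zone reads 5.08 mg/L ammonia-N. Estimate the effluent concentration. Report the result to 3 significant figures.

Mass balance: 0.9370·0.2100 + 0.1670·Cₑ = 1.104·5.080
→ Cₑ = (1.104·5.080 − 0.9370·0.2100) / 0.1670 = 32.40 mg/L.

32.4 mg/L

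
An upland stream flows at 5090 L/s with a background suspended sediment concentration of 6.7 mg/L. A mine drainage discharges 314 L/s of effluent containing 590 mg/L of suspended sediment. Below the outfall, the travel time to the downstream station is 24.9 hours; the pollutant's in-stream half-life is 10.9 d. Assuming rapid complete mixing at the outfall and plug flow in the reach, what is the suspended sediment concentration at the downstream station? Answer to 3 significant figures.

38.0 mg/L

Mixed concentration C = ΣQC/ΣQ = (5090·6.700 + 314.0·590.0) / 5404 = 219400/5404 = 40.59 mg/L.
Half-life 10.9 d → k = ln 2 / 10.9 = 0.06359 d⁻¹.
First-order decay: C = 40.59·exp(−k·t) = 40.59·0.9362 = 38.00 mg/L.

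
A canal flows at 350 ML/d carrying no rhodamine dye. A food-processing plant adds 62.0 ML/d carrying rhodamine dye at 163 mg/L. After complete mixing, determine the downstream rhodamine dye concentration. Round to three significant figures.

24.5 mg/L

After mixing, C = (350.0·0 + 62.00·163.0) / 412.0 = 10110/412.0 = 24.53 mg/L.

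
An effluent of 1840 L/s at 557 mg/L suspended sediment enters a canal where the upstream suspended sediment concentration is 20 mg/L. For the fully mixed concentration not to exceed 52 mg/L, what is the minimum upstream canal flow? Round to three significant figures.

Set C_mix = 52: (Q·20.00 + 1840·557.0) / (Q + 1840) = 52
→ Q = 1840·(557.0 − 52)/(52 − 20.00) = 29040 L/s.

29000 L/s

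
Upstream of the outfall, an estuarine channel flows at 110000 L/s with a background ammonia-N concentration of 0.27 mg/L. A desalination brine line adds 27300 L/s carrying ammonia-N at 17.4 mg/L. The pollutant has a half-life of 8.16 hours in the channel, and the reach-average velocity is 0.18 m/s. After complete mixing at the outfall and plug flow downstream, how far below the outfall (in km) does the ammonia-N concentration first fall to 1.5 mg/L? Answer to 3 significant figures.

6.84 km

After mixing, C = (110000·0.2700 + 27300·17.40) / 137300 = 504700/137300 = 3.676 mg/L.
Half-life 8.16 h → k = ln 2 / 8.16 = 0.08494 h⁻¹ = 2.039 d⁻¹.
Set 3.676·exp(−k·t) = 1.5 → t = ln(3.676/1.5)/k = 37990 s = 10.55 h.
Distance = v·t = 0.18·37990 = 6838 m = 6.838 km.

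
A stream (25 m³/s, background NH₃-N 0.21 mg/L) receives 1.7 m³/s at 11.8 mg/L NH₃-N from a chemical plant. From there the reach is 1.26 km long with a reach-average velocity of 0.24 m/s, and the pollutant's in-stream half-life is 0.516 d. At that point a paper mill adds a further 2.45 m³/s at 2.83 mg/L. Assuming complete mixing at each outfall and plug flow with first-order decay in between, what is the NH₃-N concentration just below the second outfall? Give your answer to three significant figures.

1.04 mg/L

Mixed concentration C = ΣQC/ΣQ = (25.00·0.2100 + 1.700·11.80) / 26.70 = 25.31/26.70 = 0.9479 mg/L; combined flow 26.70 m³/s.
Travel time t = 1.26·1000 / 0.24 = 5250 s = 1.458 h.
Half-life 0.516 d → k = ln 2 / 0.516 = 1.343 d⁻¹.
First-order decay: C = 0.9479·exp(−k·t) = 0.9479·0.9216 = 0.8736 mg/L.
Second outfall: C = (26.70·0.8736 + 2.450·2.830)/29.15 = 1.038 mg/L.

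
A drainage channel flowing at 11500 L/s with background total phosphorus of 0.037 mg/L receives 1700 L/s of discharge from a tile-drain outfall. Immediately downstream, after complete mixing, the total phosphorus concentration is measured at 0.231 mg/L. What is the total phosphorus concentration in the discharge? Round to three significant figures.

Mass balance: 11500·0.03700 + 1700·Cₑ = 13200·0.2310
→ Cₑ = (13200·0.2310 − 11500·0.03700) / 1700 = 1.543 mg/L.

1.54 mg/L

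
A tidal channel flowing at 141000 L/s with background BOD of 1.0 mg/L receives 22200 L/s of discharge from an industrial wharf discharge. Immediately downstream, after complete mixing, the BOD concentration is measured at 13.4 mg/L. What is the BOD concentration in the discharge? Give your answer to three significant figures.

Mass balance: 141000·1.000 + 22200·Cₑ = 163200·13.40
→ Cₑ = (163200·13.40 − 141000·1.000) / 22200 = 92.16 mg/L.

92.2 mg/L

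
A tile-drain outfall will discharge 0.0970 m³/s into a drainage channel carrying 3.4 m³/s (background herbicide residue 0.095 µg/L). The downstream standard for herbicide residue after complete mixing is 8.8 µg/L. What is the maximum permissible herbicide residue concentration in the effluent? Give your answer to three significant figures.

At the limit, (Qr·Cr + Qe·Cₑ)/(Qr + Qe) = 8.8:
Cₑ = (3.497·8.8 − 3.400·0.09500) / 0.09700 = 313.9 µg/L.

314 µg/L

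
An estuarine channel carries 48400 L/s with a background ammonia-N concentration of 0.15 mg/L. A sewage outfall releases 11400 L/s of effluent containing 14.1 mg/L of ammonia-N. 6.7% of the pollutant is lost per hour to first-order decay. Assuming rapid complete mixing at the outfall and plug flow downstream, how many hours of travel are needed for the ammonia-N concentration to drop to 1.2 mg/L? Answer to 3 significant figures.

12.3 h

After mixing, C = (48400·0.1500 + 11400·14.10) / 59800 = 168000/59800 = 2.809 mg/L.
6.7%/h lost → k = −ln(1 − 0.067) = 0.06935 h⁻¹.
2.809·exp(−k·t) = 1.2 → t = ln(2.809/1.2)/k = 44160 s = 12.27 h.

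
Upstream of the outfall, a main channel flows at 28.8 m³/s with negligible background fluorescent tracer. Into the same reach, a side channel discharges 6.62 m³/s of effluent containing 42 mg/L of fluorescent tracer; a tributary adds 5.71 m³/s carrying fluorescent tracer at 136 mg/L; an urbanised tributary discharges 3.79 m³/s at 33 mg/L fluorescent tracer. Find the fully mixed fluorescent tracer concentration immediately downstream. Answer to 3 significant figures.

Mass balance: C = (28.80·0 + 6.620·42.00 + 5.710·136.0 + 3.790·33.00) / 44.92 = 1180/44.92 = 26.26 mg/L.

26.3 mg/L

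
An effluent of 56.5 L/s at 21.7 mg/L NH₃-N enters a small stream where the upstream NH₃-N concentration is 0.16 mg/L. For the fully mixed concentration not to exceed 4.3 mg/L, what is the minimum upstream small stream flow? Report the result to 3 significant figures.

237 L/s

Set C_mix = 4.3: (Q·0.1600 + 56.50·21.70) / (Q + 56.50) = 4.3
→ Q = 56.50·(21.70 − 4.3)/(4.3 − 0.1600) = 237.5 L/s.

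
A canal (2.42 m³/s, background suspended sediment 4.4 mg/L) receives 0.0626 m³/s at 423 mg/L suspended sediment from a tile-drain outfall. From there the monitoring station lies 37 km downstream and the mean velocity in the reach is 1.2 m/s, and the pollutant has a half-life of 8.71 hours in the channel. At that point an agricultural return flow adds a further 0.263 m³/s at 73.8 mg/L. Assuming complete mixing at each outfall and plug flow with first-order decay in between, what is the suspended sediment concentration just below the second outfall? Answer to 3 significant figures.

13.9 mg/L

Conservation of mass: C = (2.420·4.400 + 0.06260·423.0) / 2.483 = 37.13/2.483 = 14.96 mg/L; combined flow 2.483 m³/s.
Travel time t = 37·1000 / 1.2 = 30830 s = 8.565 h.
Half-life 8.71 h → k = ln 2 / 8.71 = 0.07958 h⁻¹ = 1.910 d⁻¹.
Applying C = C₀e^(−kt): 14.96 × 0.5058 = 7.565 mg/L.
Second outfall: C = (2.483·7.565 + 0.2630·73.80)/2.746 = 13.91 mg/L.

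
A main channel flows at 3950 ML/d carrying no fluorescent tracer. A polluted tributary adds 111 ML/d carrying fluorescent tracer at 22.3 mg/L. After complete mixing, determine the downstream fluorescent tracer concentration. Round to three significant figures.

0.610 mg/L

Conservation of mass: C = (3950·0 + 111.0·22.30) / 4061 = 2475/4061 = 0.6095 mg/L.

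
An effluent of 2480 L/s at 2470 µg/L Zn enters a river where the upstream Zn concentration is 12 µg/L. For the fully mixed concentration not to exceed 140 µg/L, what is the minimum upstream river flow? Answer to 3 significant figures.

Set C_mix = 140: (Q·12.00 + 2480·2470) / (Q + 2480) = 140
→ Q = 2480·(2470 − 140)/(140 − 12.00) = 45140 L/s.

45100 L/s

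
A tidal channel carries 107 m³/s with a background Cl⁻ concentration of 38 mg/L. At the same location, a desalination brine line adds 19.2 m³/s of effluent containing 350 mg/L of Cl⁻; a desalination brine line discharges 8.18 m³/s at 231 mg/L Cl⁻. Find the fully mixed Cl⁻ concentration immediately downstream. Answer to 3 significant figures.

After mixing, C = (107.0·38.00 + 19.20·350.0 + 8.180·231.0) / 134.4 = 12680/134.4 = 94.33 mg/L.

94.3 mg/L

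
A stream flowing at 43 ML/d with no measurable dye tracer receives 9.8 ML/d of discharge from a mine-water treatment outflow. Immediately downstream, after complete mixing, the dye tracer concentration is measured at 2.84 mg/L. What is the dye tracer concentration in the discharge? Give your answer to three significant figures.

Mass balance: 43.00·0 + 9.800·Cₑ = 52.80·2.840
→ Cₑ = (52.80·2.840 − 43.00·0) / 9.800 = 15.30 mg/L.

15.3 mg/L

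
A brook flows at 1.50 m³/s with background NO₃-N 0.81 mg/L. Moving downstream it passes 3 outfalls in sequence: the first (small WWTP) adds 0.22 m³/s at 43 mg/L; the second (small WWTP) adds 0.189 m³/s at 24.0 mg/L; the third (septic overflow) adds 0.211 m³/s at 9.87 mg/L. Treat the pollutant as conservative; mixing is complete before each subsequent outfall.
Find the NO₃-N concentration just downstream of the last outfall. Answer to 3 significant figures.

Outfall 1: combined Q = 1.720 m³/s; C = (1.500·0.8100 + 0.2200·43.00)/1.720 = 6.206 mg/L.
Outfall 2: combined Q = 1.909 m³/s; C = (1.720·6.206 + 0.1890·24.00)/1.909 = 7.968 mg/L.
Outfall 3: combined Q = 2.120 m³/s; C = (1.909·7.968 + 0.2110·9.870)/2.120 = 8.157 mg/L.

8.16 mg/L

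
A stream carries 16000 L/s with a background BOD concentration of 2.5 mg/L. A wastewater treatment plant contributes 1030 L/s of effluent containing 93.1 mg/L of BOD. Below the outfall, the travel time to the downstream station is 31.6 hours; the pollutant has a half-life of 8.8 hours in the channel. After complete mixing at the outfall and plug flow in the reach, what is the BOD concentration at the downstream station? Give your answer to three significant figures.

0.662 mg/L

Mixed concentration C = ΣQC/ΣQ = (16000·2.500 + 1030·93.10) / 17030 = 135900/17030 = 7.980 mg/L.
Half-life 8.8 h → k = ln 2 / 8.8 = 0.07877 h⁻¹ = 1.890 d⁻¹.
Decay over the reach: 7.980·exp(−kt) = 7.980·0.08299 = 0.6622 mg/L.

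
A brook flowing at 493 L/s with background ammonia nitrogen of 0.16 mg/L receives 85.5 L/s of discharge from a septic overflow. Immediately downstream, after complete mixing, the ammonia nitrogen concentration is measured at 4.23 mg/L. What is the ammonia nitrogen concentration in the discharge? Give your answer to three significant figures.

Mass balance: 493.0·0.1600 + 85.50·Cₑ = 578.5·4.230
→ Cₑ = (578.5·4.230 − 493.0·0.1600) / 85.50 = 27.70 mg/L.

27.7 mg/L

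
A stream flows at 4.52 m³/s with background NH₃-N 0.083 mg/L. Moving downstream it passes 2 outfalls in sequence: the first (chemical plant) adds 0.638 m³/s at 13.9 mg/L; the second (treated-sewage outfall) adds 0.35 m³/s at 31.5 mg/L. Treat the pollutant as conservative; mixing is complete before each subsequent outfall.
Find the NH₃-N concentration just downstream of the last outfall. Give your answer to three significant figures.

3.68 mg/L

After outfall 1: Q = 4.520 + 0.6380 = 5.158 m³/s; C = (4.520·0.08300 + 0.6380·13.90)/5.158 = 1.792 mg/L.
After outfall 2: Q = 5.158 + 0.3500 = 5.508 m³/s; C = (5.158·1.792 + 0.3500·31.50)/5.508 = 3.680 mg/L.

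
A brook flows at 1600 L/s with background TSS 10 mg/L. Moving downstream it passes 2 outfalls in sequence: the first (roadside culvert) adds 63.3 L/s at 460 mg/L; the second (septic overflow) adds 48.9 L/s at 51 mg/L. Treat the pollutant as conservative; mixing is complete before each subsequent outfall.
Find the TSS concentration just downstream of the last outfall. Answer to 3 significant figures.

Below outfall 1: Q → 1663 L/s, C = (1600·10.00 + 63.30·460.0)/1663 = 27.13 mg/L.
Below outfall 2: Q → 1712 L/s, C = (1663·27.13 + 48.90·51.00)/1712 = 27.81 mg/L.

27.8 mg/L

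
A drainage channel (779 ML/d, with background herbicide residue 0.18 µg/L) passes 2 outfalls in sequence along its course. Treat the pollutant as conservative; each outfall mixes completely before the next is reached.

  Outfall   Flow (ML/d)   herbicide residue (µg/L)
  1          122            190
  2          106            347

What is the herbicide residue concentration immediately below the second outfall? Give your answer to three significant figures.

59.7 µg/L

After outfall 1: Q = 779.0 + 122.0 = 901.0 ML/d; C = (779.0·0.1800 + 122.0·190.0)/901.0 = 25.88 µg/L.
After outfall 2: Q = 901.0 + 106.0 = 1007 ML/d; C = (901.0·25.88 + 106.0·347.0)/1007 = 59.68 µg/L.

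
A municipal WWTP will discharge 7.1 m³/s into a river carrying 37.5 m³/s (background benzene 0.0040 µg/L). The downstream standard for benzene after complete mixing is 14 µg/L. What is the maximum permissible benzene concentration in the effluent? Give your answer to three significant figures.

87.9 µg/L

At the limit, (Qr·Cr + Qe·Cₑ)/(Qr + Qe) = 14:
Cₑ = (44.60·14 − 37.50·0.004000) / 7.100 = 87.92 µg/L.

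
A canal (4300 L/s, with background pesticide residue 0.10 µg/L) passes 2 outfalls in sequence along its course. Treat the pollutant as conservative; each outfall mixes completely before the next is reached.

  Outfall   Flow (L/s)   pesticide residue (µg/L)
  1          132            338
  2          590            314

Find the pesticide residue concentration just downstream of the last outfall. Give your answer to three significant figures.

After outfall 1: Q = 4300 + 132.0 = 4432 L/s; C = (4300·0.1000 + 132.0·338.0)/4432 = 10.16 µg/L.
After outfall 2: Q = 4432 + 590.0 = 5022 L/s; C = (4432·10.16 + 590.0·314.0)/5022 = 45.86 µg/L.

45.9 µg/L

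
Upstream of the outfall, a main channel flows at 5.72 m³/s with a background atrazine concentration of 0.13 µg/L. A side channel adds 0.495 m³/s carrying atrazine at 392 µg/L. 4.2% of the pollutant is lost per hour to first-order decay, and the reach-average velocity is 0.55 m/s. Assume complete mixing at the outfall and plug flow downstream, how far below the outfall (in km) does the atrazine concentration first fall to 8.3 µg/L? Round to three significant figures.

61.3 km

Mixed concentration C = ΣQC/ΣQ = (5.720·0.1300 + 0.4950·392.0) / 6.215 = 194.8/6.215 = 31.34 µg/L.
4.2%/h lost → k = −ln(1 − 0.042) = 0.04291 h⁻¹.
Set 31.34·exp(−k·t) = 8.3 → t = ln(31.34/8.3)/k = 111500 s = 30.97 h.
Distance = v·t = 0.55·111500 = 61310 m = 61.31 km.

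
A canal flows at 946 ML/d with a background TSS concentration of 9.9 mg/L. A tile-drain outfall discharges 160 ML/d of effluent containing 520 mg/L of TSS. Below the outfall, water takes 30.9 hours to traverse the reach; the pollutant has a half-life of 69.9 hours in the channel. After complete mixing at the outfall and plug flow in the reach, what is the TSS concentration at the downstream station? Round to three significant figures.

Flow-weighted average: C = (946.0·9.900 + 160.0·520.0) / 1106 = 92570/1106 = 83.69 mg/L.
Half-life 69.9 h → k = ln 2 / 69.9 = 0.009916 h⁻¹ = 0.2380 d⁻¹.
Decay over the reach: 83.69·exp(−kt) = 83.69·0.7361 = 61.61 mg/L.

61.6 mg/L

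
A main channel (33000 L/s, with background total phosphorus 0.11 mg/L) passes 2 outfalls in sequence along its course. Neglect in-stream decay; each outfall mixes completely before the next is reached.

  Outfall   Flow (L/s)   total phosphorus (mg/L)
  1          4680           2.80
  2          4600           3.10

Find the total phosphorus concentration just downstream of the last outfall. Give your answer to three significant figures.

Outfall 1: combined Q = 37680 L/s; C = (33000·0.1100 + 4680·2.800)/37680 = 0.4441 mg/L.
Outfall 2: combined Q = 42280 L/s; C = (37680·0.4441 + 4600·3.100)/42280 = 0.7331 mg/L.

0.733 mg/L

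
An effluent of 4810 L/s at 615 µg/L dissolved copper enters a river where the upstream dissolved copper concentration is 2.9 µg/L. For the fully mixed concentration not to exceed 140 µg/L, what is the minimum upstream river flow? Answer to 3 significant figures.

16700 L/s

Set C_mix = 140: (Q·2.900 + 4810·615.0) / (Q + 4810) = 140
→ Q = 4810·(615.0 − 140)/(140 − 2.900) = 16660 L/s.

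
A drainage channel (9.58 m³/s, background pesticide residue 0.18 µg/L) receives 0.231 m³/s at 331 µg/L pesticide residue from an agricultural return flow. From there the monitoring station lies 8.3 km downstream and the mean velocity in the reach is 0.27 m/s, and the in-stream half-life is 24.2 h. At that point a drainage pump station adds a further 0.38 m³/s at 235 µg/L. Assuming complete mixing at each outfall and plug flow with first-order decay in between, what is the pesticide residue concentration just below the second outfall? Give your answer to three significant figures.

Mass balance: C = (9.580·0.1800 + 0.2310·331.0) / 9.811 = 78.19/9.811 = 7.969 µg/L; combined flow 9.811 m³/s.
Travel time t = 8.3·1000 / 0.27 = 30740 s = 8.539 h.
Half-life 24.2 h → k = ln 2 / 24.2 = 0.02864 h⁻¹ = 0.6874 d⁻¹.
First-order decay: C = 7.969·exp(−k·t) = 7.969·0.7830 = 6.240 µg/L.
Second outfall: C = (9.811·6.240 + 0.3800·235.0)/10.19 = 14.77 µg/L.

14.8 µg/L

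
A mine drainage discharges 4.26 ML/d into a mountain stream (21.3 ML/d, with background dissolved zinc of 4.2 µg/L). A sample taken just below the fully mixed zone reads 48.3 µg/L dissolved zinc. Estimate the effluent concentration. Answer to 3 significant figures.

269 µg/L

Mass balance: 21.30·4.200 + 4.260·Cₑ = 25.56·48.30
→ Cₑ = (25.56·48.30 − 21.30·4.200) / 4.260 = 268.8 µg/L.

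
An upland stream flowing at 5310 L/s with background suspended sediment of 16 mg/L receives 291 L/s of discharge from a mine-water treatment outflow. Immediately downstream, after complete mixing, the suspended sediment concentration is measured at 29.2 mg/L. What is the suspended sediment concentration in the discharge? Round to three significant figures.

270 mg/L

Mass balance: 5310·16.00 + 291.0·Cₑ = 5601·29.20
→ Cₑ = (5601·29.20 − 5310·16.00) / 291.0 = 270.1 mg/L.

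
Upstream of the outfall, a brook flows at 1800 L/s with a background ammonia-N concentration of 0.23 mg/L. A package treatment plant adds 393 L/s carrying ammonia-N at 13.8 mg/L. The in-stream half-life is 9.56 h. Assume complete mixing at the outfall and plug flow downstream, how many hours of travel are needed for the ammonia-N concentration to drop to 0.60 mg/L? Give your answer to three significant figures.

After mixing, C = (1800·0.2300 + 393.0·13.80) / 2193 = 5837/2193 = 2.662 mg/L.
Half-life 9.56 h → k = ln 2 / 9.56 = 0.07250 h⁻¹ = 1.740 d⁻¹.
2.662·exp(−k·t) = 0.60 → t = ln(2.662/0.60)/k = 73970 s = 20.55 h.

20.5 h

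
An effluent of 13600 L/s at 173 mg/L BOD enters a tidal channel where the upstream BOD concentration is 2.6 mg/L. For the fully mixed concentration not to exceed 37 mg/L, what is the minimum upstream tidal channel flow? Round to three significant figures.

Set C_mix = 37: (Q·2.600 + 13600·173.0) / (Q + 13600) = 37
→ Q = 13600·(173.0 − 37)/(37 − 2.600) = 53770 L/s.

53800 L/s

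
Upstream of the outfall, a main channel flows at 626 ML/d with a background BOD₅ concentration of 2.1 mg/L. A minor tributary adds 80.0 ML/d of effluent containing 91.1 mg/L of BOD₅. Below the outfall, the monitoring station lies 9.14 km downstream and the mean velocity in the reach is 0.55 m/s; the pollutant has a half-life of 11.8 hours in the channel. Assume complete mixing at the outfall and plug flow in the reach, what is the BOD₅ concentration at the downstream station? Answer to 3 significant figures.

9.29 mg/L

After mixing, C = (626.0·2.100 + 80.00·91.10) / 706.0 = 8603/706.0 = 12.18 mg/L.
Travel time t = 9.14·1000 / 0.55 = 16620 s = 4.616 h.
Half-life 11.8 h → k = ln 2 / 11.8 = 0.05874 h⁻¹ = 1.410 d⁻¹.
Applying C = C₀e^(−kt): 12.18 × 0.7625 = 9.291 mg/L.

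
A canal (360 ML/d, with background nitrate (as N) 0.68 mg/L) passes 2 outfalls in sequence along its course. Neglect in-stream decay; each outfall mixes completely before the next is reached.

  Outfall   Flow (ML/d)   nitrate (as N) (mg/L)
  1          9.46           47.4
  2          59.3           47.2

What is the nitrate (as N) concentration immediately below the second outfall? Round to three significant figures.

Below outfall 1: Q → 369.5 ML/d, C = (360.0·0.6800 + 9.460·47.40)/369.5 = 1.876 mg/L.
Below outfall 2: Q → 428.8 ML/d, C = (369.5·1.876 + 59.30·47.20)/428.8 = 8.145 mg/L.

8.14 mg/L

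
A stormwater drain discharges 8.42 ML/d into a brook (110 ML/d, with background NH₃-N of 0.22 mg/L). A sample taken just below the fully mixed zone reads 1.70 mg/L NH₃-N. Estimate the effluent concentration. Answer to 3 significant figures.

21.0 mg/L

Mass balance: 110.0·0.2200 + 8.420·Cₑ = 118.4·1.700
→ Cₑ = (118.4·1.700 − 110.0·0.2200) / 8.420 = 21.03 mg/L.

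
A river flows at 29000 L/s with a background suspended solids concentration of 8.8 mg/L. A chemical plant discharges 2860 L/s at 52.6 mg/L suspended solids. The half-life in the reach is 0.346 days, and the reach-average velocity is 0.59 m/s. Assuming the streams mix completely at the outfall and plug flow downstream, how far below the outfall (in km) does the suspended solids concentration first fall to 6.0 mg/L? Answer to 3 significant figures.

19.1 km

After mixing, C = (29000·8.800 + 2860·52.60) / 31860 = 405600/31860 = 12.73 mg/L.
Half-life 0.346 d → k = ln 2 / 0.346 = 2.003 d⁻¹.
Set 12.73·exp(−k·t) = 6.0 → t = ln(12.73/6.0)/k = 32450 s = 9.013 h.
Distance = v·t = 0.59·32450 = 19140 m = 19.14 km.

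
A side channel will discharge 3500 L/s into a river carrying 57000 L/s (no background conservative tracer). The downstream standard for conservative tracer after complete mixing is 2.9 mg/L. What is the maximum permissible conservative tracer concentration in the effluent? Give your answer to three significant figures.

50.1 mg/L

At the limit, (Qr·Cr + Qe·Cₑ)/(Qr + Qe) = 2.9:
Cₑ = (60500·2.9 − 57000·0) / 3500 = 50.13 mg/L.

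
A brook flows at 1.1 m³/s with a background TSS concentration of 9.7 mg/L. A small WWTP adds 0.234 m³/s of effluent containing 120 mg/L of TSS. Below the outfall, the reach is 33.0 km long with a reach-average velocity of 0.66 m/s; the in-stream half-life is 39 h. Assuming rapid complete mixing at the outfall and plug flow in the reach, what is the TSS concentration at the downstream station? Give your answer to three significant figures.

22.7 mg/L

Mixed concentration C = ΣQC/ΣQ = (1.100·9.700 + 0.2340·120.0) / 1.334 = 38.75/1.334 = 29.05 mg/L.
Travel time t = 33.0·1000 / 0.66 = 50000 s = 13.89 h.
Half-life 39 h → k = ln 2 / 39 = 0.01777 h⁻¹ = 0.4266 d⁻¹.
Applying C = C₀e^(−kt): 29.05 × 0.7813 = 22.69 mg/L.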